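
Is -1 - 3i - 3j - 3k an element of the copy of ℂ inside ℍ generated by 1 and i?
No. The quaternion -1 - 3i - 3j - 3k has j-coefficient y = -3 and k-coefficient z = -3, not both zero, so it does not lie in the complex subalgebra spanned by 1 and i.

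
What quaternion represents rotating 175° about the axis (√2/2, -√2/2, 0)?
0.0436 + 0.7064i - 0.7064j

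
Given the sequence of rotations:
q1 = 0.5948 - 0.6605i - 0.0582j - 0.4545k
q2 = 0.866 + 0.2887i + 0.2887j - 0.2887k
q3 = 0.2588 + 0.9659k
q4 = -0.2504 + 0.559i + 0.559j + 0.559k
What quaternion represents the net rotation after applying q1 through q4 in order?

q2 · q1 = 0.5914 - 0.5483i + 0.4432j - 0.3914k
q3 · q2 · q1 = 0.5311 - 0.57i - 0.4149j + 0.4699k
q4 · q3 · q2 · q1 = 0.1549 + 0.9342i - 0.1805j + 0.2659k
0.1549 + 0.9342i - 0.1805j + 0.2659k


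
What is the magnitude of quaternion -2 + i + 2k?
3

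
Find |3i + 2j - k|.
√14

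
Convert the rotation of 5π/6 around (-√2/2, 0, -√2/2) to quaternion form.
0.2588 - 0.683i - 0.683k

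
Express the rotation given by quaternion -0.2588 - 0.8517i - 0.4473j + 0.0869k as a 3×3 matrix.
[[0.5847, 0.8069, 0.0835], [0.717, -0.4659, -0.5186], [-0.3795, 0.3631, -0.8509]]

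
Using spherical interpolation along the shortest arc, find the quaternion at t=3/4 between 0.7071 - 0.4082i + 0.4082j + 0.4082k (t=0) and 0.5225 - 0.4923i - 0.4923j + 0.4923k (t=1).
0.6262 - 0.5151i - 0.2779j + 0.5151k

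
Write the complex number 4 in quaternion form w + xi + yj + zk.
4 + 0i + 0j + 0k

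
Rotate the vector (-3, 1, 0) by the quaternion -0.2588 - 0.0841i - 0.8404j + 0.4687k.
(2.94, 0.85, 0.797)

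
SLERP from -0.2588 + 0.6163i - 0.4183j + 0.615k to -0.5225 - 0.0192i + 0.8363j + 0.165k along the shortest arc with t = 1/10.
-0.1755 + 0.6015i - 0.5278j + 0.5735k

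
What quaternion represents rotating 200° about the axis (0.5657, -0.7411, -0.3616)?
-0.1736 + 0.5571i - 0.7298j - 0.3561k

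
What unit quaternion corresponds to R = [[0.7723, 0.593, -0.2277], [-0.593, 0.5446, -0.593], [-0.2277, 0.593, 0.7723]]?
0.8788 + 0.3374i - 0.3374k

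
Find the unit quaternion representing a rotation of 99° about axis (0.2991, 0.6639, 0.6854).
0.6494 + 0.2274i + 0.5048j + 0.5212k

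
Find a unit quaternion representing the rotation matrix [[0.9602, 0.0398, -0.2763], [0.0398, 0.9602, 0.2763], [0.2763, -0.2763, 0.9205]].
0.9799 - 0.141i - 0.141j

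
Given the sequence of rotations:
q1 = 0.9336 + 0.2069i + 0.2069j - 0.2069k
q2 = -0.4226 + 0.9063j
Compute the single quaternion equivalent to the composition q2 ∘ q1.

q2 · q1 = -0.5821 - 0.2749i + 0.7587j - 0.1001k
-0.5821 - 0.2749i + 0.7587j - 0.1001k


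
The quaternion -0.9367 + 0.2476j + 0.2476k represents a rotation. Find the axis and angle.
axis = (0, √2/2, √2/2), θ = 319°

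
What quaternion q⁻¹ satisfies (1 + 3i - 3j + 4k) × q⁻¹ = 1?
0.0286 - 0.0857i + 0.0857j - 0.1143k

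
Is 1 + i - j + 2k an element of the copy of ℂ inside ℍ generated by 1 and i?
No. The quaternion 1 + i - j + 2k has j-coefficient y = -1 and k-coefficient z = 2, not both zero, so it does not lie in the complex subalgebra spanned by 1 and i.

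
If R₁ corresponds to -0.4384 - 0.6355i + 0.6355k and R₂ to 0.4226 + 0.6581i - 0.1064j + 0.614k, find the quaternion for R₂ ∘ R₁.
-0.1572 - 0.6247i - 0.7618j - 0.0682k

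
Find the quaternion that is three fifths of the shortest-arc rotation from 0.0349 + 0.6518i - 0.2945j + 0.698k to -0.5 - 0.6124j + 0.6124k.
-0.3151 + 0.2963i - 0.5392j + 0.7226k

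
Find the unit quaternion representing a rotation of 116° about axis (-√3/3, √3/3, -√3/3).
0.5299 - 0.4896i + 0.4896j - 0.4896k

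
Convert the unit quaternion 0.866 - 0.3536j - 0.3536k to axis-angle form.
axis = (0, -√2/2, -√2/2), θ = π/3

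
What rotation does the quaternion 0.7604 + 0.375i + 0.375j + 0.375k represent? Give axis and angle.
axis = (√3/3, √3/3, √3/3), θ = 81°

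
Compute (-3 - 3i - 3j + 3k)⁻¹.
-0.0833 + 0.0833i + 0.0833j - 0.0833k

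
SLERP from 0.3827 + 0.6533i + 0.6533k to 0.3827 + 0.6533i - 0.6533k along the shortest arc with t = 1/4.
0.4738 + 0.8088i + 0.3485k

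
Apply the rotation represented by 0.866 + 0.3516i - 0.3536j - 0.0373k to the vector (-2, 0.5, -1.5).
(-0.628, 1.875, -1.609)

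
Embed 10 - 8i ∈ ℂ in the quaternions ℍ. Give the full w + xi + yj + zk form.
10 - 8i + 0j + 0k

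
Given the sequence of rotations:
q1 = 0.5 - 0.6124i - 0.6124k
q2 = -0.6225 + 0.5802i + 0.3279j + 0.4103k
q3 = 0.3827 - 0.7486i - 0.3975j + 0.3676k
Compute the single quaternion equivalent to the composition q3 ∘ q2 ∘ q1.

q2 · q1 = 0.2953 + 0.4705i + 0.268j + 0.7872k
q3 · q2 · q1 = 0.2824 - 0.4524i + 0.7474j + 0.3962k
0.2824 - 0.4524i + 0.7474j + 0.3962k


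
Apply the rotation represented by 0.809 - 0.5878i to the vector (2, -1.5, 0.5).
(2, 0.012, 1.581)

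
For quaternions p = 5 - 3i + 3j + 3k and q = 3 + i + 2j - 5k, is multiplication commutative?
No: pq = 27 - 25i + 7j - 25k ≠ 27 + 17i + 31j - 7k = qp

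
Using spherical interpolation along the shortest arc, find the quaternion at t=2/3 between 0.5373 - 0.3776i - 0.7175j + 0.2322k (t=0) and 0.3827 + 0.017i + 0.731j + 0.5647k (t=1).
-0.0672 - 0.1841i - 0.9152j - 0.3522k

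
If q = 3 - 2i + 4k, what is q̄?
3 + 2i - 4k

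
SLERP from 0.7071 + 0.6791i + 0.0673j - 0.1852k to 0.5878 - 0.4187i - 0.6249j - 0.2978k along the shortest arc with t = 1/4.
0.8339 + 0.4542i - 0.1607j - 0.2692k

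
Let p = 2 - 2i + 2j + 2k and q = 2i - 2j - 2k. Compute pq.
12 + 4i - 4j - 4k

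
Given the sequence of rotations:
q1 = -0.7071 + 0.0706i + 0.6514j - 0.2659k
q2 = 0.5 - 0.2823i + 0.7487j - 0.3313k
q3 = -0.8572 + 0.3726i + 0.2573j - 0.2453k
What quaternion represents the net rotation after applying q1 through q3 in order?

q2 · q1 = -0.9094 + 0.2516i - 0.3022j - 0.1354k
q3 · q2 · q1 = 0.7303 - 0.6635i + 0.0138j + 0.1618k
0.7303 - 0.6635i + 0.0138j + 0.1618k


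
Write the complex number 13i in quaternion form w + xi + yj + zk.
0 + 13i + 0j + 0k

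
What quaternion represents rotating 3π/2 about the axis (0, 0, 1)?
-0.7071 + 0.7071k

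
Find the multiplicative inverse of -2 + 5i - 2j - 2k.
-0.0541 - 0.1351i + 0.0541j + 0.0541k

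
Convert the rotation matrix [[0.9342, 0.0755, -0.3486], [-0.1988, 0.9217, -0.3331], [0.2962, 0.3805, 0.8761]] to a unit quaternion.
0.9659 + 0.1847i - 0.1669j - 0.071k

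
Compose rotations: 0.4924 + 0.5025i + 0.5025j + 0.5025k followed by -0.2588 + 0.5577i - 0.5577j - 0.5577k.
0.1528 + 0.1446i - 0.9651j + 0.1558k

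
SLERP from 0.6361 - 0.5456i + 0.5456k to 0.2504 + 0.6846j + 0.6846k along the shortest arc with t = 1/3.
0.566 - 0.4017i + 0.267j + 0.6686k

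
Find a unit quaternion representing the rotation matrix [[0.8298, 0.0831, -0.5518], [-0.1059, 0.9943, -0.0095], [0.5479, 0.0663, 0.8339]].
0.9563 + 0.0198i - 0.2875j - 0.0494k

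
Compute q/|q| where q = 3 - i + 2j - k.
0.7746 - 0.2582i + 0.5164j - 0.2582k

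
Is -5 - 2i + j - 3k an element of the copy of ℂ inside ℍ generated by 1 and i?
No. The quaternion -5 - 2i + j - 3k has j-coefficient y = 1 and k-coefficient z = -3, not both zero, so it does not lie in the complex subalgebra spanned by 1 and i.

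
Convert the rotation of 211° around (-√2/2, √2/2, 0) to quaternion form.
-0.2672 - 0.6814i + 0.6814j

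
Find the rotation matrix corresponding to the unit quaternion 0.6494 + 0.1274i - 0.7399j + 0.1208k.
[[-0.1241, -0.3454, -0.9302], [-0.0316, 0.9384, -0.3442], [0.9918, -0.0133, -0.1274]]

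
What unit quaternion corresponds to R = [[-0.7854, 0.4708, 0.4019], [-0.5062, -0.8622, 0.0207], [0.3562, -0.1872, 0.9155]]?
-0.2588 + 0.2008i - 0.0441j + 0.9438k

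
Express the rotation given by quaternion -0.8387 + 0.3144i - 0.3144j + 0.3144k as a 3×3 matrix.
[[0.6046, 0.3297, 0.7251], [-0.7251, 0.6046, 0.3297], [-0.3297, -0.7251, 0.6046]]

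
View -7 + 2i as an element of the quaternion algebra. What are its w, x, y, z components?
-7 + 2i + 0j + 0k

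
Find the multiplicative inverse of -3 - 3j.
-0.1667 + 0.1667j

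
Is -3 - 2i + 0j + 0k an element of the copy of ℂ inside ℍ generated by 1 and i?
Yes. The quaternion -3 - 2i has j- and k-coefficients y = z = 0, so it lies in the complex subalgebra spanned by 1 and i.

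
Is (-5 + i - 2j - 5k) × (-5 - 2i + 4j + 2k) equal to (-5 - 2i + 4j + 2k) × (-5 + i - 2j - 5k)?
No: pq = 45 + 21i - 2j + 15k ≠ 45 - 11i - 18j + 15k = qp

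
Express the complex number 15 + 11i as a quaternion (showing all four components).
15 + 11i + 0j + 0k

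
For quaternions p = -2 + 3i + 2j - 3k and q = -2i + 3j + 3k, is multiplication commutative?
No: pq = 9 + 19i - 9j + 7k ≠ 9 - 11i - 3j - 19k = qp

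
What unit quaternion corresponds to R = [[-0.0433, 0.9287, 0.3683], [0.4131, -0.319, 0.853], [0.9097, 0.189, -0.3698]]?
-0.2588 + 0.6414i + 0.523j + 0.4981k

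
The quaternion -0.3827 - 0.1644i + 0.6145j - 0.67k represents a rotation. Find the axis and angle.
axis = (-0.1779, 0.6651, -0.7252), θ = 5π/4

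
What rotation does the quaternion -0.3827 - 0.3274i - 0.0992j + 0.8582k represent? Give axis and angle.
axis = (-0.3544, -0.1074, 0.9289), θ = 5π/4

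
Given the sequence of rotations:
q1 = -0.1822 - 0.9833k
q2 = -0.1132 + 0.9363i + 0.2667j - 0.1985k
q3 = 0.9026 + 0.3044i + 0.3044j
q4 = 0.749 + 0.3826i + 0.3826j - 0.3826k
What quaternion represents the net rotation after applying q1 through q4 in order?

q2 · q1 = -0.1746 - 0.4328i + 0.8721j + 0.1475k
q3 · q2 · q1 = -0.2913 - 0.3989i + 0.6891j + 0.5303k
q4 · q3 · q2 · q1 = -0.1263 + 0.0563i + 0.3544j + 0.9249k
-0.1263 + 0.0563i + 0.3544j + 0.9249k


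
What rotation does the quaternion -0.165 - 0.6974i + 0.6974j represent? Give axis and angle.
axis = (-√2/2, √2/2, 0), θ = 199°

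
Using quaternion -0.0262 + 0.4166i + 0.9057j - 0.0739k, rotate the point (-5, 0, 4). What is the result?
(2.821, -4.241, -3.88)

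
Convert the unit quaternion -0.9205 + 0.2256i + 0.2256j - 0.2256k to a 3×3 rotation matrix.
[[0.7964, -0.3135, -0.5171], [0.5171, 0.7964, 0.3135], [0.3135, -0.5171, 0.7964]]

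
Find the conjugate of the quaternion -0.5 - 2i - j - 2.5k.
-0.5 + 2i + j + 2.5k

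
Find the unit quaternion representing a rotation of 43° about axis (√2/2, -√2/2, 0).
0.9304 + 0.2592i - 0.2592j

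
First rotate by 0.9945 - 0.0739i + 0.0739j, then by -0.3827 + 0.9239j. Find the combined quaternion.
-0.4489 + 0.0283i + 0.8905j + 0.0683k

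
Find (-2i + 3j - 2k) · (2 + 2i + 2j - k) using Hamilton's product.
-4 - 3i - 14k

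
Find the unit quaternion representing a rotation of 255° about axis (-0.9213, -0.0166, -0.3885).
-0.6088 - 0.7309i - 0.0132j - 0.3082k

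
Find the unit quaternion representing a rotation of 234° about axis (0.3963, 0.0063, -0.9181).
-0.454 + 0.3531i + 0.0056j - 0.818k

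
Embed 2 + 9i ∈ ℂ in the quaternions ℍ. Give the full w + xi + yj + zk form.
2 + 9i + 0j + 0k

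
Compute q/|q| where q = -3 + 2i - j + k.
-0.7746 + 0.5164i - 0.2582j + 0.2582k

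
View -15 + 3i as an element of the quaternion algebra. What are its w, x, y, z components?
-15 + 3i + 0j + 0k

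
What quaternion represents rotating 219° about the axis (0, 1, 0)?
-0.3338 + 0.9426j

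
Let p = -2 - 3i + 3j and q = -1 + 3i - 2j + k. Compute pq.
17 + 4j - 5k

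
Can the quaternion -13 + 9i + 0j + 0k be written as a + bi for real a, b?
Yes. The quaternion -13 + 9i has j- and k-coefficients y = z = 0, so it lies in the complex subalgebra spanned by 1 and i.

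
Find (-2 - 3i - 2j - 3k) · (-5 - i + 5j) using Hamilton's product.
17 + 32i + 3j - 2k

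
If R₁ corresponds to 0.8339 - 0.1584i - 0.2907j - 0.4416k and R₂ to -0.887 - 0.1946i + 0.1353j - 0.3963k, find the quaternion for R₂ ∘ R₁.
-0.9062 - 0.1967i + 0.3475j + 0.1392k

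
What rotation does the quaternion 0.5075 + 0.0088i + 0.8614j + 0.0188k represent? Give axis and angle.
axis = (0.0102, 0.9997, 0.0218), θ = 119°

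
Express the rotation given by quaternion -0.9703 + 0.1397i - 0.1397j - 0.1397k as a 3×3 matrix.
[[0.9219, -0.3101, 0.2321], [0.2321, 0.9219, 0.3101], [-0.3101, -0.2321, 0.9219]]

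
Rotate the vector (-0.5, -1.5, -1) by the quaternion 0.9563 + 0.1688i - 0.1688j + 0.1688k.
(0.393, -1.082, -1.475)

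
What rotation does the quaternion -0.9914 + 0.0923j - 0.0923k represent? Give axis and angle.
axis = (0, √2/2, -√2/2), θ = 345°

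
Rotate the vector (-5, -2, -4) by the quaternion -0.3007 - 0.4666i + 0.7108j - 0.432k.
(3.862, 5.214, -1.702)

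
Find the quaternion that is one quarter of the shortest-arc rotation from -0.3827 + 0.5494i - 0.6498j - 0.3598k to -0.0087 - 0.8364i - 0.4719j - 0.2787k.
-0.3451 + 0.811i - 0.416j - 0.2239k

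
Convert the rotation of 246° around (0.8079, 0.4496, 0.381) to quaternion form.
-0.5446 + 0.6776i + 0.3771j + 0.3195k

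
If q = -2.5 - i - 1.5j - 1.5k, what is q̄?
-2.5 + i + 1.5j + 1.5k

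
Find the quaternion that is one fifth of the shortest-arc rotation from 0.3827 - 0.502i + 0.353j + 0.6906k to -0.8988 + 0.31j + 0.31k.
0.6364 - 0.4749i + 0.2394j + 0.5587k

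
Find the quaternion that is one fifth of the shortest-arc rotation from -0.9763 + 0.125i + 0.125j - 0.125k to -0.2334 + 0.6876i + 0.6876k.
-0.9444 + 0.2999i + 0.1128j + 0.0743k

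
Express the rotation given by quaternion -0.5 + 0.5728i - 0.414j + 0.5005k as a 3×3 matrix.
[[0.1562, 0.0262, 0.9874], [-0.9748, -0.1572, 0.1584], [0.1594, -0.9872, 0.001]]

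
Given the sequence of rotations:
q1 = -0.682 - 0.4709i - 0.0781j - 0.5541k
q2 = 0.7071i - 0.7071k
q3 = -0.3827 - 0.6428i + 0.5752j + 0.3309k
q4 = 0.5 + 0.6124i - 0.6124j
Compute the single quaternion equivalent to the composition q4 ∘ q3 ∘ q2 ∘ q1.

q2 · q1 = -0.0588 - 0.5375i + 0.7248j + 0.427k
q3 · q2 · q1 = -0.8812 + 0.2493i - 0.2146j - 0.3396k
q4 · q3 · q2 · q1 = -0.7247 - 0.207i + 0.6403j - 0.1485k
-0.7247 - 0.207i + 0.6403j - 0.1485k


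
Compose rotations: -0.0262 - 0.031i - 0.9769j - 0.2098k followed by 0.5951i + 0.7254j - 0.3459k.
0.6545 - 0.5057i + 0.1166j - 0.5498k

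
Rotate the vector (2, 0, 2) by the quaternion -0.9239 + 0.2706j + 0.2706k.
(0.414, -0.707, 2.707)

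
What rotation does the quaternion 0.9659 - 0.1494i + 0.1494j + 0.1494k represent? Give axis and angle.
axis = (-√3/3, √3/3, √3/3), θ = π/6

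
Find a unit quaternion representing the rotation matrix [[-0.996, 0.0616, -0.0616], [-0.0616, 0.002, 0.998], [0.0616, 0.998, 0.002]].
-0.0436 + 0.7064j + 0.7064k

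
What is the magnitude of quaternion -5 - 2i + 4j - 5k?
√70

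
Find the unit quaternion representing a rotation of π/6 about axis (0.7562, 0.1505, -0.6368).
0.9659 + 0.1957i + 0.039j - 0.1648k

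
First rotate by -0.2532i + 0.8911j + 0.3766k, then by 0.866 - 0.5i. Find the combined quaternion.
-0.1266 - 0.2193i + 0.96j - 0.1194k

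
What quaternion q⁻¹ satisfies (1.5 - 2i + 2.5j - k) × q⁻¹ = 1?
0.1111 + 0.1481i - 0.1852j + 0.0741k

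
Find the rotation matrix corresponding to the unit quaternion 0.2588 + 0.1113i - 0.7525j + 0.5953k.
[[-0.8413, -0.4756, -0.257], [0.1406, 0.2665, -0.9535], [0.522, -0.8383, -0.1573]]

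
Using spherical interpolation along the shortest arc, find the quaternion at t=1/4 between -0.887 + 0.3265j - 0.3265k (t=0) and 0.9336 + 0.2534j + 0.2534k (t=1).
-0.9298 + 0.1844j - 0.3184k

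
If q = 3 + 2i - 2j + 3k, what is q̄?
3 - 2i + 2j - 3k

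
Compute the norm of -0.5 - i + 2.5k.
2.739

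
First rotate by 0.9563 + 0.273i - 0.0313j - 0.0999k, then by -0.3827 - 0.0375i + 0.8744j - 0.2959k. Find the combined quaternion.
-0.3579 - 0.237i + 0.7636j - 0.4823k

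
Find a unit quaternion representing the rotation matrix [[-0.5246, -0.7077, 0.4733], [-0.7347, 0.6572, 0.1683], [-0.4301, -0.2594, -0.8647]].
0.2588 - 0.4132i + 0.8727j - 0.0261k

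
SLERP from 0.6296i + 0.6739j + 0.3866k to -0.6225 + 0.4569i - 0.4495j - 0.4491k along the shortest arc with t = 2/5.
0.3326 + 0.2283i + 0.7459j + 0.53k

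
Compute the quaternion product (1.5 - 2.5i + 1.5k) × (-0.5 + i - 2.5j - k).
3.25 + 6.5i - 4.75j + 4k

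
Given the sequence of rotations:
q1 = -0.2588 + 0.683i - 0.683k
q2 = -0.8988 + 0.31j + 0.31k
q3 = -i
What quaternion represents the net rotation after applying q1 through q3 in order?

q2 · q1 = 0.4443 - 0.8256i + 0.1315j + 0.3219k
q3 · q2 · q1 = -0.8256 - 0.4443i + 0.3219j - 0.1315k
-0.8256 - 0.4443i + 0.3219j - 0.1315k


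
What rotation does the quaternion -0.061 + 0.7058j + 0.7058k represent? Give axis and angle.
axis = (0, √2/2, √2/2), θ = 187°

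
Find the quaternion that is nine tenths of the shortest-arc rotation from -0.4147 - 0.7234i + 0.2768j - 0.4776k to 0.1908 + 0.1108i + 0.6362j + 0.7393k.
-0.235 - 0.1992i - 0.5676j - 0.7635k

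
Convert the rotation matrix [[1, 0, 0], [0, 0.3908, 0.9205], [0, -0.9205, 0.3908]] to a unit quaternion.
0.8339 - 0.5519i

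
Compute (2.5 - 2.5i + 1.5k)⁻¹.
0.1695 + 0.1695i - 0.1017k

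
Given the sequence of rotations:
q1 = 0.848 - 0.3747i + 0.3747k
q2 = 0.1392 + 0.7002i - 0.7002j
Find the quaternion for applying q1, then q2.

q2 · q1 = 0.3804 + 0.2792i - 0.8561j - 0.2102k
0.3804 + 0.2792i - 0.8561j - 0.2102k


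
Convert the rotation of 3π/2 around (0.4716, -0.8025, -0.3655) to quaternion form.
-0.7071 + 0.3335i - 0.5675j - 0.2584k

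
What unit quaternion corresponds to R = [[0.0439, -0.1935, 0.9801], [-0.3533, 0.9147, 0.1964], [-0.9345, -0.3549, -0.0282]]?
0.6947 - 0.1984i + 0.689j - 0.0575k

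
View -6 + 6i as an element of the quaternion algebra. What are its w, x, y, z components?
-6 + 6i + 0j + 0k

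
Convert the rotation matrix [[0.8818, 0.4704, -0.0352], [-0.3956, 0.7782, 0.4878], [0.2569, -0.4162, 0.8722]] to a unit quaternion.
0.9397 - 0.2405i - 0.0777j - 0.2304k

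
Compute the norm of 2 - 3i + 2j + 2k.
√21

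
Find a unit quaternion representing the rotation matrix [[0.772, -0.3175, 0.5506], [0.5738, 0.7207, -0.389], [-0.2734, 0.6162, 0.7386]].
0.8988 + 0.2796i + 0.2292j + 0.2479k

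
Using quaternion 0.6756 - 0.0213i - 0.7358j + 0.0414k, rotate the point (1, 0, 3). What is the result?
(-3.074, -0.009, 0.741)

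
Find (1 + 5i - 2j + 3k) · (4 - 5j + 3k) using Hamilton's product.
-15 + 29i - 28j - 10k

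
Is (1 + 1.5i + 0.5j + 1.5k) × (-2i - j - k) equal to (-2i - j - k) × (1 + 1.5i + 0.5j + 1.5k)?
No: pq = 5 - i - 2.5j - 1.5k ≠ 5 - 3i + 0.5j - 0.5k = qp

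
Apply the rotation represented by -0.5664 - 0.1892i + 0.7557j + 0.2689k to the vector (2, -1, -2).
(1.323, -2.349, 1.315)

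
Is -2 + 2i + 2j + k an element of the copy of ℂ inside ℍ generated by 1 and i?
No. The quaternion -2 + 2i + 2j + k has j-coefficient y = 2 and k-coefficient z = 1, not both zero, so it does not lie in the complex subalgebra spanned by 1 and i.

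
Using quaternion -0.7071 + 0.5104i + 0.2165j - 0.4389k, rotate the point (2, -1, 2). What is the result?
(-0.067, 2.653, 1.399)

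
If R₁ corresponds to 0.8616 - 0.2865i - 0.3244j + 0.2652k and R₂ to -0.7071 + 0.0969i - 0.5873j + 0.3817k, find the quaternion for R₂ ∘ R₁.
-0.8732 + 0.2541i - 0.4117j - 0.0583k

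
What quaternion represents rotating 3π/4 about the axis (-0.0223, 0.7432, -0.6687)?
0.3827 - 0.0206i + 0.6866j - 0.6178k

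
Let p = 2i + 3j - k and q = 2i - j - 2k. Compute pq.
-3 - 7i + 2j - 8k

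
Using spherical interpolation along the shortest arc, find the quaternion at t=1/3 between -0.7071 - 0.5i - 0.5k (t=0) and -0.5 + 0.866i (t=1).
-0.3555 - 0.8348i - 0.4205k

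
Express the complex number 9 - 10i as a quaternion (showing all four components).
9 - 10i + 0j + 0k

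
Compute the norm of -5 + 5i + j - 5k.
√76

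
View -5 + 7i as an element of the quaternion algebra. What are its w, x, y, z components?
-5 + 7i + 0j + 0k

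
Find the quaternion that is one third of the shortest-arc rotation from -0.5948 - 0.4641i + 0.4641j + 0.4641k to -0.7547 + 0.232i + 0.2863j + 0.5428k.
-0.6933 - 0.2425i + 0.4309j + 0.5242k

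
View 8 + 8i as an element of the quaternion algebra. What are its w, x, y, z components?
8 + 8i + 0j + 0k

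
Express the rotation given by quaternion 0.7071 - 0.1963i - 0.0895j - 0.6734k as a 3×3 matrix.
[[0.077, 0.9875, 0.1378], [-0.9172, 0.016, 0.3981], [0.3909, -0.1571, 0.9069]]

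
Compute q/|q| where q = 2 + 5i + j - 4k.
0.2949 + 0.7372i + 0.1474j - 0.5898k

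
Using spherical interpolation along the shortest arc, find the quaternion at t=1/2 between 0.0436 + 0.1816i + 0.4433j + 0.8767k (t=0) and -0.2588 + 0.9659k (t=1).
-0.1123 + 0.0948i + 0.2314j + 0.9617k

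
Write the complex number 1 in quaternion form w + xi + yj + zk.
1 + 0i + 0j + 0k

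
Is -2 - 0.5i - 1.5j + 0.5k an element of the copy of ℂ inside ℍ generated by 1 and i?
No. The quaternion -2 - 0.5i - 1.5j + 0.5k has j-coefficient y = -1.5 and k-coefficient z = 0.5, not both zero, so it does not lie in the complex subalgebra spanned by 1 and i.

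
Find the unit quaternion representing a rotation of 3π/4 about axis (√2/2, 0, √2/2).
0.3827 + 0.6533i + 0.6533k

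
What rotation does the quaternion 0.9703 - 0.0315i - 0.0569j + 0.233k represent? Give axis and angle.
axis = (-0.1302, -0.2352, 0.9632), θ = 28°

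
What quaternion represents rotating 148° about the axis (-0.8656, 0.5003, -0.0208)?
0.2756 - 0.8321i + 0.4809j - 0.02k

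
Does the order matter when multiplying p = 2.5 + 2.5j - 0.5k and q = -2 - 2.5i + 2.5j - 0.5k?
Yes: pq = -11.5 - 6.25i + 2.5j + 6k ≠ -11.5 - 6.25i - 6.5k = qp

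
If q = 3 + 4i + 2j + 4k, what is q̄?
3 - 4i - 2j - 4k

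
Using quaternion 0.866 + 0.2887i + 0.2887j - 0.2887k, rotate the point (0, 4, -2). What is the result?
(2, 4, 0)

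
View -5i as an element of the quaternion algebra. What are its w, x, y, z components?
0 - 5i + 0j + 0k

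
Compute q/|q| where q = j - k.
0.7071j - 0.7071k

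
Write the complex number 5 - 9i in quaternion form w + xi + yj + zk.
5 - 9i + 0j + 0k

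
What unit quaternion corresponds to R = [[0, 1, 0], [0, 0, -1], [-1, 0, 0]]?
-0.5 - 0.5i - 0.5j + 0.5k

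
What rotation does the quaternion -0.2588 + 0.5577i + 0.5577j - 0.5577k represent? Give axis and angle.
axis = (√3/3, √3/3, -√3/3), θ = 7π/6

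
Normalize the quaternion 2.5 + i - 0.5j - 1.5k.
0.8006 + 0.3203i - 0.1601j - 0.4804k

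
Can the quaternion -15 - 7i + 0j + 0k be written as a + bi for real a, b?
Yes. The quaternion -15 - 7i has j- and k-coefficients y = z = 0, so it lies in the complex subalgebra spanned by 1 and i.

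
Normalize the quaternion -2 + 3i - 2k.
-0.4851 + 0.7276i - 0.4851k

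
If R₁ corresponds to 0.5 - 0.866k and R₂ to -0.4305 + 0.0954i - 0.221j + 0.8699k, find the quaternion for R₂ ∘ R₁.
0.5381 + 0.2391i - 0.0279j + 0.8078k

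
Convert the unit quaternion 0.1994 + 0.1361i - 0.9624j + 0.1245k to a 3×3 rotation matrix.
[[-0.8834, -0.3116, -0.3499], [-0.2123, 0.932, -0.2939], [0.4177, -0.1854, -0.8895]]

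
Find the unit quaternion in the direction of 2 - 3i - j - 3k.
0.417 - 0.6255i - 0.2085j - 0.6255k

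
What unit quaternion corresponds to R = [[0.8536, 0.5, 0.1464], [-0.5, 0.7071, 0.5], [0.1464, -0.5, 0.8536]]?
0.9239 - 0.2706i - 0.2706k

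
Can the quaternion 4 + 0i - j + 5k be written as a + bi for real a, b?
No. The quaternion 4 - j + 5k has j-coefficient y = -1 and k-coefficient z = 5, not both zero, so it does not lie in the complex subalgebra spanned by 1 and i.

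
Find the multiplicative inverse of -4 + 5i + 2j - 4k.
-0.0656 - 0.082i - 0.0328j + 0.0656k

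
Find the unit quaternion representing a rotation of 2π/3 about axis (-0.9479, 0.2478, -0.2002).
0.5 - 0.8209i + 0.2146j - 0.1734k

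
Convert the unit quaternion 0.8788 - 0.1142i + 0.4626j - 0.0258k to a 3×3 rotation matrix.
[[0.5707, -0.0603, 0.819], [-0.151, 0.9726, 0.1768], [-0.8072, -0.2246, 0.5459]]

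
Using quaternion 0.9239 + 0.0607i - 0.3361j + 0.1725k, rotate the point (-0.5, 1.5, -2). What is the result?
(0.304, 1.717, -1.86)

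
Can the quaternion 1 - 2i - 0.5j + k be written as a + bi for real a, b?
No. The quaternion 1 - 2i - 0.5j + k has j-coefficient y = -0.5 and k-coefficient z = 1, not both zero, so it does not lie in the complex subalgebra spanned by 1 and i.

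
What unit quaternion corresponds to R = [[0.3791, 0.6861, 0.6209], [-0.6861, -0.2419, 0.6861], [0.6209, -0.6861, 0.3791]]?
0.6157 - 0.5572i - 0.5572k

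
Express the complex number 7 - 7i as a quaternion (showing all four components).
7 - 7i + 0j + 0k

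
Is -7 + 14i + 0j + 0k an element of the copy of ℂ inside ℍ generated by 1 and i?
Yes. The quaternion -7 + 14i has j- and k-coefficients y = z = 0, so it lies in the complex subalgebra spanned by 1 and i.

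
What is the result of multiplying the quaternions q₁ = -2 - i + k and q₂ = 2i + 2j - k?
3 - 6i - 3j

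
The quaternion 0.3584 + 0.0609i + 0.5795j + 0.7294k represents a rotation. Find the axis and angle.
axis = (0.0652, 0.6207, 0.7813), θ = 138°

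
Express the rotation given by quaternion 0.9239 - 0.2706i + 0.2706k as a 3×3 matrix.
[[0.8536, -0.5, -0.1464], [0.5, 0.7071, 0.5], [-0.1464, -0.5, 0.8536]]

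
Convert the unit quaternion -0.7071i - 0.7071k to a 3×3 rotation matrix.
[[0, 0, 1], [0, -1, 0], [1, 0, 0]]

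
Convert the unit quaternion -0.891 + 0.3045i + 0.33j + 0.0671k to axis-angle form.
axis = (0.6707, 0.7269, 0.1478), θ = 306°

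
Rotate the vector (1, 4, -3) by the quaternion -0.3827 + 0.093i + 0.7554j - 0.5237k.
(0.296, 4.438, -2.493)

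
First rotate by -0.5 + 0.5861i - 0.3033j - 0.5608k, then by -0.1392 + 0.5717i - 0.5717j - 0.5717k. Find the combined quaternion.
-0.7595 - 0.2202i + 0.3136j + 0.5256k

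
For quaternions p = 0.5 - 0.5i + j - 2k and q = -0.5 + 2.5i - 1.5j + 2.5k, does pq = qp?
No: pq = 7.5 + i - 5j + 0.5k ≠ 7.5 + 2i + 2.5j + 4k = qp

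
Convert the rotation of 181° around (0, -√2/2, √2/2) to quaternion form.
-0.0087 - 0.7071j + 0.7071k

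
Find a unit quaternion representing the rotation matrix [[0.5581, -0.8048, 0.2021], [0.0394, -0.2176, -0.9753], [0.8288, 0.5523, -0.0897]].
0.5592 + 0.6829i - 0.2802j + 0.3774k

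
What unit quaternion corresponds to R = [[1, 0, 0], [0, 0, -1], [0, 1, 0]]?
0.7071 + 0.7071i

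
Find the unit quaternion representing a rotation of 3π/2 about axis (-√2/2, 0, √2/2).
-0.7071 - 0.5i + 0.5k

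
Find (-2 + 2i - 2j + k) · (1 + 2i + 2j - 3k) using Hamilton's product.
1 + 2i + 2j + 15k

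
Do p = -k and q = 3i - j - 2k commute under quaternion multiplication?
No: pq = -2 - i - 3j ≠ -2 + i + 3j = qp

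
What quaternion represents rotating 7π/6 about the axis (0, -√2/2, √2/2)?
-0.2588 - 0.683j + 0.683k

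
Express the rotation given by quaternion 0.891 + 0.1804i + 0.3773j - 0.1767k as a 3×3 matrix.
[[0.6528, 0.451, 0.6086], [-0.1787, 0.8725, -0.4548], [-0.7361, 0.1881, 0.6502]]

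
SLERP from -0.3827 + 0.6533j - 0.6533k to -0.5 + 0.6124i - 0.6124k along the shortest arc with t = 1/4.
-0.4511 + 0.1765i + 0.5241j - 0.7005k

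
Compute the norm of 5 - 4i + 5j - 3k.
√75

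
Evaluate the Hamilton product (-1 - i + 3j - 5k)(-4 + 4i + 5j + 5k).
18 + 40i - 32j - 2k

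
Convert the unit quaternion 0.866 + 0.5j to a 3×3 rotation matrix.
[[0.5, 0, 0.866], [0, 1, 0], [-0.866, 0, 0.5]]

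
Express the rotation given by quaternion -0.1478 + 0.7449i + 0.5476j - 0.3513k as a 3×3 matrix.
[[0.1534, 0.712, -0.6852], [0.9197, -0.3566, -0.1646], [-0.3615, -0.6049, -0.7095]]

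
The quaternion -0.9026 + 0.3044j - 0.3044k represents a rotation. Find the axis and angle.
axis = (0, √2/2, -√2/2), θ = 309°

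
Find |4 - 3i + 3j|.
√34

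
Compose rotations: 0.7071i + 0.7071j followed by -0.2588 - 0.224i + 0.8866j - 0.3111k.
-0.4685 + 0.037i - 0.403j - 0.7853k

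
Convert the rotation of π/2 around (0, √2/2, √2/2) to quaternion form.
0.7071 + 0.5j + 0.5k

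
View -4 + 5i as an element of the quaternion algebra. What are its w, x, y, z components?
-4 + 5i + 0j + 0k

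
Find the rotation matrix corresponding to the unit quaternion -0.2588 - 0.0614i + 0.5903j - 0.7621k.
[[-0.8585, -0.467, -0.212], [0.322, -0.1691, -0.9315], [0.3991, -0.868, 0.2956]]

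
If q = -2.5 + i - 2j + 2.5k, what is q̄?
-2.5 - i + 2j - 2.5k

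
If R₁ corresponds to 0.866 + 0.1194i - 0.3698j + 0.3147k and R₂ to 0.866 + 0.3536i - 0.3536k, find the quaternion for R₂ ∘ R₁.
0.819 + 0.2789i - 0.4737j - 0.1644k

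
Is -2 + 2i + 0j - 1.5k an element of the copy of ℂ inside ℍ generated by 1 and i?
No. The quaternion -2 + 2i - 1.5k has j-coefficient y = 0 and k-coefficient z = -1.5, not both zero, so it does not lie in the complex subalgebra spanned by 1 and i.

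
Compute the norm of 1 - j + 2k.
√6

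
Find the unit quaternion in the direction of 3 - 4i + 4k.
0.4685 - 0.6247i + 0.6247k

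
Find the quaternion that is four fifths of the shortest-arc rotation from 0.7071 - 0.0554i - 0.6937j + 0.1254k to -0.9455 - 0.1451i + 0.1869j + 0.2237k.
0.9332 + 0.1077i - 0.3046j - 0.1573k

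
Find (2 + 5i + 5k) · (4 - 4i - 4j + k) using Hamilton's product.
23 + 32i - 33j + 2k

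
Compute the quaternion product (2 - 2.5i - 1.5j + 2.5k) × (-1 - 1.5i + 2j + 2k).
-7.75 - 8.5i + 6.75j - 5.75k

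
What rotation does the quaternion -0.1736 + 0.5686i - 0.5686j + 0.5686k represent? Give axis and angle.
axis = (√3/3, -√3/3, √3/3), θ = 200°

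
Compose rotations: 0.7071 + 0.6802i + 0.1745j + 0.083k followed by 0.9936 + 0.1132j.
0.6828 + 0.6852i + 0.2534j + 0.0055k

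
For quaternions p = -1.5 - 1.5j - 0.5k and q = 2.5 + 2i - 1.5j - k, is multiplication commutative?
No: pq = -6.5 - 2.25i - 2.5j + 3.25k ≠ -6.5 - 3.75i - 0.5j - 2.75k = qp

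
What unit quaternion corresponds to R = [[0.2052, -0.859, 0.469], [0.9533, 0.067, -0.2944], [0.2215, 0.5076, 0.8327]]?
0.7254 + 0.2764i + 0.0853j + 0.6246k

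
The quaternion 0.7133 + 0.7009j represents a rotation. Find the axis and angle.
axis = (0, 1, 0), θ = 89°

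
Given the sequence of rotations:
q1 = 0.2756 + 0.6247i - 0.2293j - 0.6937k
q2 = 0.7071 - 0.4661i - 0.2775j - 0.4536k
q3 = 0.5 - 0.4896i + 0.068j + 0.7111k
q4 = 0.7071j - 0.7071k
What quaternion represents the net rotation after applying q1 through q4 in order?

q2 · q1 = 0.1078 + 0.4018i - 0.8453j - 0.3353k
q3 · q2 · q1 = 0.5465 + 0.7264i - 0.2938j + 0.2955k
q4 · q3 · q2 · q1 = 0.4167 + 0.0012i - 0.1272j - 0.9001k
0.4167 + 0.0012i - 0.1272j - 0.9001k


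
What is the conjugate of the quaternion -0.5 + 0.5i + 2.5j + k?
-0.5 - 0.5i - 2.5j - k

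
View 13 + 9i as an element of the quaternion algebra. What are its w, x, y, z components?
13 + 9i + 0j + 0k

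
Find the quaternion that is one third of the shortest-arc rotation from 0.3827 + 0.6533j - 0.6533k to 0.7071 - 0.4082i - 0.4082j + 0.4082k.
-0.0057 + 0.1783i + 0.6958j - 0.6958k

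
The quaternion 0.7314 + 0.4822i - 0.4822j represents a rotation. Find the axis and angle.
axis = (√2/2, -√2/2, 0), θ = 86°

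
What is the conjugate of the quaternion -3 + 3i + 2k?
-3 - 3i - 2k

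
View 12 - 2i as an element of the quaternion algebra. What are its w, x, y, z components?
12 - 2i + 0j + 0k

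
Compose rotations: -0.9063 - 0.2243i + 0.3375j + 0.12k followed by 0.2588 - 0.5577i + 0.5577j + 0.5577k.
-0.6148 + 0.3261i - 0.4763j - 0.5375k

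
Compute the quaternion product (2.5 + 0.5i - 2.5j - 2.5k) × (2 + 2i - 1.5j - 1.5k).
-3.5 + 6i - 13j - 4.5k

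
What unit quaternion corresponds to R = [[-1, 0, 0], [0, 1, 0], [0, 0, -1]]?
j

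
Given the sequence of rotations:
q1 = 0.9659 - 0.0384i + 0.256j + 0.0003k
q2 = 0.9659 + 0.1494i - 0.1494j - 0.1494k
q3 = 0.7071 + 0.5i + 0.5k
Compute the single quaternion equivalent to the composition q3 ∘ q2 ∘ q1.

q2 · q1 = 0.977 + 0.1454i + 0.1087j - 0.1115k
q3 · q2 · q1 = 0.6739 + 0.537i + 0.2053j + 0.464k
0.6739 + 0.537i + 0.2053j + 0.464k


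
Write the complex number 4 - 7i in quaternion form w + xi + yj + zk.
4 - 7i + 0j + 0k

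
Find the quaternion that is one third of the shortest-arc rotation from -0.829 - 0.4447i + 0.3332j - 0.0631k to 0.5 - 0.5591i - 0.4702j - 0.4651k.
-0.8661 - 0.1083i + 0.4641j + 0.1508k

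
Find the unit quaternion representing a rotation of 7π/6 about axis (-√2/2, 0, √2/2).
-0.2588 - 0.683i + 0.683k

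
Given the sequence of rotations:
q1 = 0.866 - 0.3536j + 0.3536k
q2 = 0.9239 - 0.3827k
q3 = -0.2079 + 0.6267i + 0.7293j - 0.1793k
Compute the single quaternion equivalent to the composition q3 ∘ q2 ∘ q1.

q2 · q1 = 0.9354 - 0.1353i - 0.3267j - 0.0047k
q3 · q2 · q1 = 0.1277 + 0.5523i + 0.7773j - 0.2728k
0.1277 + 0.5523i + 0.7773j - 0.2728k


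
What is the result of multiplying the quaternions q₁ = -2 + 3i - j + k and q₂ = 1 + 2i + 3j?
-5 - 4i - 5j + 12k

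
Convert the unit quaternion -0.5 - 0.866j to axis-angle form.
axis = (0, -1, 0), θ = 4π/3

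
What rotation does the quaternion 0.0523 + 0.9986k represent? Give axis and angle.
axis = (0, 0, 1), θ = 174°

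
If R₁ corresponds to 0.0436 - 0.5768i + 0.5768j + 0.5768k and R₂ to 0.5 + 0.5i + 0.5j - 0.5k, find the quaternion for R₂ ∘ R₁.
0.3102 + 0.3102i + 0.3102j + 0.8434k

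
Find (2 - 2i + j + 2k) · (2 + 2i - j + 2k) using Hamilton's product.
5 + 4i + 8j + 8k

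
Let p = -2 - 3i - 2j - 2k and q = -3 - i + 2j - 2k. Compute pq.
3 + 19i - 2j + 2k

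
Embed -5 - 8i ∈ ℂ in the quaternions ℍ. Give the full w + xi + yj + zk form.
-5 - 8i + 0j + 0k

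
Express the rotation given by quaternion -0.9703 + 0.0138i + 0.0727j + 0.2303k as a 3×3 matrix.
[[0.8834, 0.4489, -0.1347], [-0.4449, 0.8935, 0.0603], [0.1474, 0.0067, 0.989]]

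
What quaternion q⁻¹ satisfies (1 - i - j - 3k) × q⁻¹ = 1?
0.0833 + 0.0833i + 0.0833j + 0.25k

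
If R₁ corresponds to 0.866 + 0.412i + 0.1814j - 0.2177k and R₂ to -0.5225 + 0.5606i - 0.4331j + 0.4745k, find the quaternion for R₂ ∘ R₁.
-0.5016 + 0.2784i - 0.1523j + 0.8048k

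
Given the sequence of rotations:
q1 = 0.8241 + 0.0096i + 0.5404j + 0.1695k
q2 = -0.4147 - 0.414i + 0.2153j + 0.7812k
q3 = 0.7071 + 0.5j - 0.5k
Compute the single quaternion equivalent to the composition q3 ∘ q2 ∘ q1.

q2 · q1 = -0.5865 - 0.7308i + 0.031j + 0.3477k
q3 · q2 · q1 = -0.2564 - 0.3274i + 0.0941j + 0.9045k
-0.2564 - 0.3274i + 0.0941j + 0.9045k


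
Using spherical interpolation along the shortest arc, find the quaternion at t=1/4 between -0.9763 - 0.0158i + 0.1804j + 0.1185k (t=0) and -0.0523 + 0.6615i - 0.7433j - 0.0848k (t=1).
-0.8561 - 0.2527i + 0.4297j + 0.1368k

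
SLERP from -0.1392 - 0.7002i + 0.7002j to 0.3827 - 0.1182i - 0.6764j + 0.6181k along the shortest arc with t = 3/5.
-0.3308 - 0.2543i + 0.8025j - 0.4264k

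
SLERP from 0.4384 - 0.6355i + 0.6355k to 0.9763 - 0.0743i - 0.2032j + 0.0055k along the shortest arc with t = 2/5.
0.7616 - 0.4692i - 0.0962j + 0.4366k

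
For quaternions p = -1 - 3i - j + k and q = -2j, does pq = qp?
No: pq = -2 + 2i + 2j + 6k ≠ -2 - 2i + 2j - 6k = qp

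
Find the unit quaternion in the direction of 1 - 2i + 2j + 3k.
0.2357 - 0.4714i + 0.4714j + 0.7071k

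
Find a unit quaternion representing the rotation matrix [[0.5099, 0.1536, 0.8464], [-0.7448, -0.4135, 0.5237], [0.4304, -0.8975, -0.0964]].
0.5 - 0.7106i + 0.208j - 0.4492k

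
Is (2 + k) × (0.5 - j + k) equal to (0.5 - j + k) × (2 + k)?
No: pq = i - 2j + 2.5k ≠ -i - 2j + 2.5k = qp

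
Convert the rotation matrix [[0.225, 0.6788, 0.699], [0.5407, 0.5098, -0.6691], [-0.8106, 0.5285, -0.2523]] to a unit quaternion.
0.6088 + 0.4918i + 0.6199j - 0.0567k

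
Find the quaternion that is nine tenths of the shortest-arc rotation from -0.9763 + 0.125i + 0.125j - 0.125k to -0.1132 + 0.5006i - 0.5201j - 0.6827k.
-0.2456 + 0.4998i - 0.4836j - 0.6753k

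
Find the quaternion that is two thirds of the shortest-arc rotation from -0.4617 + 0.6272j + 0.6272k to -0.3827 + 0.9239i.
-0.5215 + 0.7518i + 0.2854j + 0.2854k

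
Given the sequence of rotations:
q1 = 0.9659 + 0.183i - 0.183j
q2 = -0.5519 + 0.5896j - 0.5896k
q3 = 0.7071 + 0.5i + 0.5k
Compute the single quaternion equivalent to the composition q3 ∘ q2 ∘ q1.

q2 · q1 = -0.4252 - 0.2089i + 0.5626j - 0.6774k
q3 · q2 · q1 = 0.1425 - 0.6416i + 0.6321j - 0.4103k
0.1425 - 0.6416i + 0.6321j - 0.4103k


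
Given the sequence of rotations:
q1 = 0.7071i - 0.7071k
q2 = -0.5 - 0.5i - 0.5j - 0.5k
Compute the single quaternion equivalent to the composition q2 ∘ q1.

q2 · q1 = -0.7071j + 0.7071k
-0.7071j + 0.7071k


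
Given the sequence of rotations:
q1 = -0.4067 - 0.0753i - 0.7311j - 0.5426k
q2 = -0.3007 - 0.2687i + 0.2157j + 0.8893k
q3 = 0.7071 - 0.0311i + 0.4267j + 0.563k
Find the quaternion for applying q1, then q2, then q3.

q2 · q1 = 0.7423 + 0.6651i - 0.0806j + 0.0142k
q3 · q2 · q1 = 0.572 + 0.4986i + 0.6346j + 0.1467k
0.572 + 0.4986i + 0.6346j + 0.1467k


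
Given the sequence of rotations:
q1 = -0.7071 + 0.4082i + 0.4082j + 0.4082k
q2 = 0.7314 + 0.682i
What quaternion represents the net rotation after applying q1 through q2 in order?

q2 · q1 = -0.7956 - 0.1837i + 0.0202j + 0.5769k
-0.7956 - 0.1837i + 0.0202j + 0.5769k


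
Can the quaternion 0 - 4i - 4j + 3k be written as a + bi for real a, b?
No. The quaternion -4i - 4j + 3k has j-coefficient y = -4 and k-coefficient z = 3, not both zero, so it does not lie in the complex subalgebra spanned by 1 and i.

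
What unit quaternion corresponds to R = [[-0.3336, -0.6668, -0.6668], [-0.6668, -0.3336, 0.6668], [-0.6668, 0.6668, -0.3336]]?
-0.5774i + 0.5774j + 0.5774k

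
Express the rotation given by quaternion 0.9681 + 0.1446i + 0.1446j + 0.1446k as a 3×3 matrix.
[[0.9164, -0.2382, 0.3218], [0.3218, 0.9164, -0.2382], [-0.2382, 0.3218, 0.9164]]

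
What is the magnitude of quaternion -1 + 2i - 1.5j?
2.693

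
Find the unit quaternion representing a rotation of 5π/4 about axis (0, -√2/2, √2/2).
-0.3827 - 0.6533j + 0.6533k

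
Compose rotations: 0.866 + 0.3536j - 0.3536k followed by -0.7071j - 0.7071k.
0.5001i - 0.6123j - 0.6123k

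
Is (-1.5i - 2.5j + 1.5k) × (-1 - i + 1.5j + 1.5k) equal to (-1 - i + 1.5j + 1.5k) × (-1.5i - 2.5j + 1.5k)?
No: pq = -4.5i + 3.25j - 6.25k ≠ 7.5i + 1.75j + 3.25k = qp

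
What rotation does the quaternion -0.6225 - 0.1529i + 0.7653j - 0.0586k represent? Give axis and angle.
axis = (-0.1954, 0.9779, -0.0749), θ = 257°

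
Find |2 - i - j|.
√6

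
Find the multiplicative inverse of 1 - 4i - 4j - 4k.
0.0204 + 0.0816i + 0.0816j + 0.0816k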